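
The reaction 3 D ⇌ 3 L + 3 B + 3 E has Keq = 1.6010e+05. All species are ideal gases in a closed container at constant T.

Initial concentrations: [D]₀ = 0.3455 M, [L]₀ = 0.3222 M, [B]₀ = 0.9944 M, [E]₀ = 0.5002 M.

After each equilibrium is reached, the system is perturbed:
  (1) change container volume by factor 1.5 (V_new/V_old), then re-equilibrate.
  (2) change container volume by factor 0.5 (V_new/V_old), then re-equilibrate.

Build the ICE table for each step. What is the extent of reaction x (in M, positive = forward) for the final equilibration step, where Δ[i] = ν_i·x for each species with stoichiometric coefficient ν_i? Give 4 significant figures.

Q₀ = 0.0998 vs Keq = 1.6010e+05 ⇒ Q<K, forward
Step 1:
                  D         L         B         E
  Initial    0.3455    0.3222    0.9944    0.5002
  Change    -0.3322    0.3322    0.3322    0.3322
  Equil     0.01331    0.6544     1.327    0.8324
  solve Keq expr → x = 0.1107; check Q = 1.6010e+05
Then change container volume by factor 1.5 (V_new/V_old).
Step 2:
                  D         L         B         E
  Initial  0.008872    0.4363    0.8844    0.5549
  Change  -0.004829  0.004829  0.004829  0.004829
  Equil    0.004043    0.4411    0.8892    0.5598
  solve Keq expr → x = 0.00161; check Q = 1.6010e+05
Then change container volume by factor 0.5 (V_new/V_old).
Step 3:
                  D         L         B         E
  Initial  0.008087    0.8822     1.778      1.12
  Change    0.02242  -0.02242  -0.02242  -0.02242
  Equil      0.0305    0.8598     1.756     1.097
  solve Keq expr → x = -0.007472; check Q = 1.6010e+05

x = -0.007472 M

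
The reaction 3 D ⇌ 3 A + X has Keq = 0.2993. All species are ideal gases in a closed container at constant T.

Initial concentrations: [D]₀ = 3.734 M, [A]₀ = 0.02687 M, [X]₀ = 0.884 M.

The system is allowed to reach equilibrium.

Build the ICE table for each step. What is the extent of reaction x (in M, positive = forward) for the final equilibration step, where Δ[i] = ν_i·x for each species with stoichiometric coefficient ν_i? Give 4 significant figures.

x = 0.4639 M

Q₀ = 3.2941e-07 vs Keq = 0.2993 ⇒ Q<K, forward
Step 1:
                   D          A          X
  Initial      3.734    0.02687      0.884
  Change      -1.392      1.392     0.4639
  Equil        2.342      1.418      1.348
  solve Keq expr → x = 0.4639; check Q = 0.2993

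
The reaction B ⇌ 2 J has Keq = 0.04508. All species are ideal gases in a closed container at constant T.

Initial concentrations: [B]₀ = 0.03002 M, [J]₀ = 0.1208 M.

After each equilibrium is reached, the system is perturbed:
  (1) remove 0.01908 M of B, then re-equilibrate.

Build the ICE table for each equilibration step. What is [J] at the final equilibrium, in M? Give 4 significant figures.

Q₀ = 0.4861 vs Keq = 0.04508 ⇒ Q>K, reverse
Step 1:
                  B         J
  init      0.03002    0.1208
  Δ         0.03362  -0.06724
  eq        0.06364   0.05356
  solve Keq expr → x = -0.03362; check Q = 0.04508
Then remove 0.01908 M of B.
Step 2:
                  B         J
  init      0.04456   0.05356
  Δ        0.003506 -0.007013
  eq        0.04807   0.04655
  solve Keq expr → x = -0.003506; check Q = 0.04508

[J]_eq = 0.04655 M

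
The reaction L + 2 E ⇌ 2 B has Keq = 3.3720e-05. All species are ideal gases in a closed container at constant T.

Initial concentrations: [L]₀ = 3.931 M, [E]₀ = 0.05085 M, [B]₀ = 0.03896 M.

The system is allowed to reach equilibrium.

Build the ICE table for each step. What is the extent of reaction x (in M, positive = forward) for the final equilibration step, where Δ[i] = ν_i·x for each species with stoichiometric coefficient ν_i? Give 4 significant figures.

Q₀ = 0.1493 vs Keq = 3.3720e-05 ⇒ Q>K, reverse
Step 1:
                  L         E         B
  init        3.931   0.05085   0.03896
  Δ         0.01897   0.03794  -0.03794
  eq           3.95   0.08879  0.001025
  solve Keq expr → x = -0.01897; check Q = 3.3720e-05

x = -0.01897 M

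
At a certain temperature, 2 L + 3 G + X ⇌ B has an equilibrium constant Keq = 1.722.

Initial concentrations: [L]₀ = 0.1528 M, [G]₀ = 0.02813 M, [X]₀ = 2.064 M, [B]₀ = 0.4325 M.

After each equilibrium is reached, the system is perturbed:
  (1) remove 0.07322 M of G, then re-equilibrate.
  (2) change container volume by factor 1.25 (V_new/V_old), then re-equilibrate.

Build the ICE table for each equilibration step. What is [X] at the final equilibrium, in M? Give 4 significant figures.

[X]_eq = 1.849 M

Q₀ = 4.0320e+05 vs Keq = 1.722 ⇒ Q>K, reverse
Step 1:
                  L         G         X         B
  I          0.1528   0.02813     2.064    0.4325
  C          0.3821    0.5731     0.191    -0.191
  E          0.5349    0.6012     2.255    0.2415
  solve Keq expr → x = -0.191; check Q = 1.722
Then remove 0.07322 M of G.
Step 2:
                  L         G         X         B
  I          0.5349     0.528     2.255    0.2415
  C         0.02742   0.04113   0.01371  -0.01371
  E          0.5623    0.5692     2.269    0.2278
  solve Keq expr → x = -0.01371; check Q = 1.722
Then change container volume by factor 1.25 (V_new/V_old).
Step 3:
                  L         G         X         B
  I          0.4498    0.4553     1.815    0.1822
  C         0.06817    0.1023   0.03409  -0.03409
  E           0.518    0.5576     1.849    0.1481
  solve Keq expr → x = -0.03409; check Q = 1.722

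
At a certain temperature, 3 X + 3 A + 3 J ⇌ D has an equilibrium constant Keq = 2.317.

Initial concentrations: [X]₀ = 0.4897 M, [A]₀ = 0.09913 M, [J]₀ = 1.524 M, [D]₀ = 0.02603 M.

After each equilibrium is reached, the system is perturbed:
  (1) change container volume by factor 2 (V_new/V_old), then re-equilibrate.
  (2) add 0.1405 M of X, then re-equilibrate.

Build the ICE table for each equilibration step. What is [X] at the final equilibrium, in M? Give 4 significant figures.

[X]_eq = 0.4242 M

Q₀ = 64.29 vs Keq = 2.317 ⇒ Q>K, reverse
Step 1:
                    X           A           J           D
  init         0.4897     0.09913       1.524     0.02603
  Δ           0.05973     0.05973     0.05973    -0.01991
  eq           0.5494      0.1589       1.584     0.00612
  solve Keq expr → x = -0.01991; check Q = 2.317
Then change container volume by factor 2 (V_new/V_old).
Step 2:
                    X           A           J           D
  init         0.2747     0.07943      0.7919     0.00306
  Δ          0.009123    0.009123    0.009123   -0.003041
  eq           0.2838     0.08855       0.801  1.8907e-05
  solve Keq expr → x = -0.003041; check Q = 2.317
Then add 0.1405 M of X.
Step 3:
                    X           A           J           D
  init         0.4243     0.08855       0.801  1.8907e-05
  Δ       -1.3169e-04 -1.3169e-04 -1.3169e-04  4.3898e-05
  eq           0.4242     0.08842      0.8009  6.2805e-05
  solve Keq expr → x = 4.3898e-05; check Q = 2.317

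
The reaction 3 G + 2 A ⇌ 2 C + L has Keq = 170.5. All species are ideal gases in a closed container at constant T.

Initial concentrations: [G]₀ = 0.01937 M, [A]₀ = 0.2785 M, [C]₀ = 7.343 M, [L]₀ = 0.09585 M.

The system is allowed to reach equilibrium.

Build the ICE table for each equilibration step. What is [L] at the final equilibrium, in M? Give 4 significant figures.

[L]_eq = 0.01271 M

Q₀ = 9.1685e+06 vs Keq = 170.5 ⇒ Q>K, reverse
Step 1:
                   G          A          C          L
  Initial    0.01937     0.2785      7.343    0.09585
  Change      0.2494     0.1663    -0.1663   -0.08314
  Equil       0.2688     0.4448      7.177    0.01271
  solve Keq expr → x = -0.08314; check Q = 170.5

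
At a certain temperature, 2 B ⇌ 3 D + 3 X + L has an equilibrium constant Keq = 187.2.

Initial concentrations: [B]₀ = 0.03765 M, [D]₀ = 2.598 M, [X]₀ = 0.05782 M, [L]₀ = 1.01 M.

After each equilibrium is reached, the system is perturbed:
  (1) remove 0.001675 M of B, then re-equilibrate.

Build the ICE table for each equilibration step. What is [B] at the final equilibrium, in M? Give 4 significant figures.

[B]_eq = 0.009619 M

Q₀ = 2.415 vs Keq = 187.2 ⇒ Q<K, forward
Step 1:
                    B           D           X           L
  I           0.03765       2.598     0.05782        1.01
  C          -0.02771     0.04157     0.04157     0.01386
  E          0.009937        2.64     0.09939       1.024
  solve Keq expr → x = 0.01386; check Q = 187.2
Then remove 0.001675 M of B.
Step 2:
                    B           D           X           L
  I          0.008262        2.64     0.09939       1.024
  C          0.001357   -0.002035   -0.002035 -6.7848e-04
  E          0.009619       2.638     0.09735       1.023
  solve Keq expr → x = -6.7848e-04; check Q = 187.2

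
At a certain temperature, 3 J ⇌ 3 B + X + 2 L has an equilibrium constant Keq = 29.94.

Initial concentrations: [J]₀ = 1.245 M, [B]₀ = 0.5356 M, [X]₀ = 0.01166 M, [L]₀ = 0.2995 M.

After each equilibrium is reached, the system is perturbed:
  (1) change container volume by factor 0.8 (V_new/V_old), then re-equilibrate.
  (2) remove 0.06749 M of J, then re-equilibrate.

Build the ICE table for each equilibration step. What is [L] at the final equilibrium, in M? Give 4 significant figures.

[L]_eq = 1.085 M

Q₀ = 8.3273e-05 vs Keq = 29.94 ⇒ Q<K, forward
Step 1:
                    J           B           X           L
  init          1.245      0.5356     0.01166      0.2995
  Δ           -0.9363      0.9363      0.3121      0.6242
  eq           0.3087       1.472      0.3238      0.9237
  solve Keq expr → x = 0.3121; check Q = 29.94
Then change container volume by factor 0.8 (V_new/V_old).
Step 2:
                    J           B           X           L
  init         0.3859        1.84      0.4047       1.155
  Δ           0.06145    -0.06145    -0.02048    -0.04097
  eq           0.4473       1.778      0.3842       1.114
  solve Keq expr → x = -0.02048; check Q = 29.94
Then remove 0.06749 M of J.
Step 3:
                    J           B           X           L
  init         0.3798       1.778      0.3842       1.114
  Δ           0.04348    -0.04348    -0.01449    -0.02899
  eq           0.4233       1.735      0.3697       1.085
  solve Keq expr → x = -0.01449; check Q = 29.94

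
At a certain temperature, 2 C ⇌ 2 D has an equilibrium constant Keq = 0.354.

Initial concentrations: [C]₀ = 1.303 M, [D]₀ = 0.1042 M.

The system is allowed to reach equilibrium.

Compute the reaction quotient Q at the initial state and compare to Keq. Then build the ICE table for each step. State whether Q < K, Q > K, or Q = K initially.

Q₀ = 0.006395; Q < K (proceeds forward)

Q₀ = 0.006395 vs Keq = 0.354 ⇒ Q<K, forward
Step 1:
                   C          D
  Initial      1.303     0.1042
  Change     -0.4207     0.4207
  Equil       0.8823     0.5249
  solve Keq expr → x = 0.2104; check Q = 0.354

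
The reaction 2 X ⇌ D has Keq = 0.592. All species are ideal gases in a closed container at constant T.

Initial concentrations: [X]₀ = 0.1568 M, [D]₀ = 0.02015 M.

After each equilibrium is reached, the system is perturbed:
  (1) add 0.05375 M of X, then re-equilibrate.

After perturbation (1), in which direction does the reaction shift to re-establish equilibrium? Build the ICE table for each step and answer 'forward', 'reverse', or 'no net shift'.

Direction: forward

Q₀ = 0.8196 vs Keq = 0.592 ⇒ Q>K, reverse
Step 1:
                   X          D
  I           0.1568    0.02015
  C         0.008103  -0.004052
  E           0.1649     0.0161
  solve Keq expr → x = -0.004052; check Q = 0.592
Then add 0.05375 M of X.
Step 2:
                   X          D
  I           0.2187     0.0161
  C         -0.01629   0.008145
  E           0.2024    0.02424
  solve Keq expr → x = 0.008145; check Q = 0.592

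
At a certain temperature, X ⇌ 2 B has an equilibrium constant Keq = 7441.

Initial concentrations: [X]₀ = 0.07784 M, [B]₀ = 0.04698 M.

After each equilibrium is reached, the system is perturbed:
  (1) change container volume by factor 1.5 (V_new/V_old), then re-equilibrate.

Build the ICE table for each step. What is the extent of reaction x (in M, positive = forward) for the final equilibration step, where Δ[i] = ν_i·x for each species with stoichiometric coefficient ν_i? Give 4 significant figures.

x = 1.2263e-06 M

Q₀ = 0.02835 vs Keq = 7441 ⇒ Q<K, forward
Step 1:
                    X           B
  init        0.07784     0.04698
  Δ          -0.07783      0.1557
  eq       5.5190e-06      0.2026
  solve Keq expr → x = 0.07783; check Q = 7441
Then change container volume by factor 1.5 (V_new/V_old).
Step 2:
                    X           B
  init     3.6793e-06      0.1351
  Δ       -1.2263e-06  2.4527e-06
  eq       2.4530e-06      0.1351
  solve Keq expr → x = 1.2263e-06; check Q = 7441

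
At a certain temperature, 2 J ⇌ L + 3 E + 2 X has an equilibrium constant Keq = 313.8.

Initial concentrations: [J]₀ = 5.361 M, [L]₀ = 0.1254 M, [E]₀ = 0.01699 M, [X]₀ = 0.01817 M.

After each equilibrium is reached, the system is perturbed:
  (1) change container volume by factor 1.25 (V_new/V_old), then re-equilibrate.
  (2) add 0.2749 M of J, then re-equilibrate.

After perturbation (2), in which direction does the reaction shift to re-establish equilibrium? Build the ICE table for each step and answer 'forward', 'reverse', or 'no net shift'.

Q₀ = 7.0647e-12 vs Keq = 313.8 ⇒ Q<K, forward
Step 1:
                  J         L         E         X
  init        5.361    0.1254   0.01699   0.01817
  Δ          -3.089     1.544     4.633     3.089
  eq          2.272      1.67      4.65     3.107
  solve Keq expr → x = 1.544; check Q = 313.8
Then change container volume by factor 1.25 (V_new/V_old).
Step 2:
                  J         L         E         X
  init        1.818     1.336      3.72     2.485
  Δ         -0.2579     0.129    0.3869    0.2579
  eq           1.56     1.465     4.107     2.743
  solve Keq expr → x = 0.129; check Q = 313.8
Then add 0.2749 M of J.
Step 3:
                  J         L         E         X
  init        1.835     1.465     4.107     2.743
  Δ        -0.09992   0.04996    0.1499   0.09992
  eq          1.735     1.515     4.257     2.843
  solve Keq expr → x = 0.04996; check Q = 313.8

Direction: forward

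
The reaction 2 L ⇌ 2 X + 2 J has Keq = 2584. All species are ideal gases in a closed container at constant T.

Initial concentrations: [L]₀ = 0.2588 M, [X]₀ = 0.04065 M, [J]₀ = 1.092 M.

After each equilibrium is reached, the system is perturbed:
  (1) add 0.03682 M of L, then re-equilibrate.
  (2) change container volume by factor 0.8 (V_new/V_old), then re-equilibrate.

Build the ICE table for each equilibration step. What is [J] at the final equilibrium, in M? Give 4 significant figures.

Q₀ = 0.02942 vs Keq = 2584 ⇒ Q<K, forward
Step 1:
                   L          X          J
  Initial     0.2588    0.04065      1.092
  Change     -0.2511     0.2511     0.2511
  Equil     0.007708     0.2917      1.343
  solve Keq expr → x = 0.1255; check Q = 2584
Then add 0.03682 M of L.
Step 2:
                   L          X          J
  Initial    0.04453     0.2917      1.343
  Change    -0.03565    0.03565    0.03565
  Equil      0.00888     0.3274      1.379
  solve Keq expr → x = 0.01782; check Q = 2584
Then change container volume by factor 0.8 (V_new/V_old).
Step 3:
                   L          X          J
  Initial     0.0111     0.4092      1.723
  Change    0.002663  -0.002663  -0.002663
  Equil      0.01376     0.4066      1.721
  solve Keq expr → x = -0.001332; check Q = 2584

[J]_eq = 1.721 M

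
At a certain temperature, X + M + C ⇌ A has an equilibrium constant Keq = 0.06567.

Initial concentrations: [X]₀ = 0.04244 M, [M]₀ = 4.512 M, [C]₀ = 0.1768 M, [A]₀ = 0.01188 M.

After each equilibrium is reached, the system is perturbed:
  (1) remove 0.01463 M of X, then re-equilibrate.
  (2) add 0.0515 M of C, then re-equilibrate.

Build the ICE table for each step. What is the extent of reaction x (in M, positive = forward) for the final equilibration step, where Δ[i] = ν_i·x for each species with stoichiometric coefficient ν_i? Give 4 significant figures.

Q₀ = 0.3509 vs Keq = 0.06567 ⇒ Q>K, reverse
Step 1:
                  X         M         C         A
  Initial   0.04244     4.512    0.1768   0.01188
  Change    0.00904   0.00904   0.00904  -0.00904
  Equil     0.05148     4.521    0.1858   0.00284
  solve Keq expr → x = -0.00904; check Q = 0.06567
Then remove 0.01463 M of X.
Step 2:
                  X         M         C         A
  Initial   0.03685     4.521    0.1858   0.00284
  Change  7.5667e-04 7.5667e-04 7.5667e-04 -7.5667e-04
  Equil     0.03761     4.522    0.1866  0.002084
  solve Keq expr → x = -7.5667e-04; check Q = 0.06567
Then add 0.0515 M of C.
Step 3:
                  X         M         C         A
  Initial   0.03761     4.522    0.2381  0.002084
  Change  -5.3138e-04 -5.3138e-04 -5.3138e-04 5.3138e-04
  Equil     0.03707     4.521    0.2376  0.002615
  solve Keq expr → x = 5.3138e-04; check Q = 0.06567

x = 5.3138e-04 M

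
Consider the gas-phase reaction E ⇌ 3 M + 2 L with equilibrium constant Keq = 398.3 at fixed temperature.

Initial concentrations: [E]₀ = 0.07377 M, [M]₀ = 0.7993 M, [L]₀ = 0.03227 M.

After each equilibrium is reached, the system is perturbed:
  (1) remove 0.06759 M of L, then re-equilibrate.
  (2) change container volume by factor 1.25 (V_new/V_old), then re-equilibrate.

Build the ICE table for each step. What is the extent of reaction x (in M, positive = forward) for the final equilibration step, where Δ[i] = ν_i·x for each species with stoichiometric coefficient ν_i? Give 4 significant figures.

Q₀ = 0.007209 vs Keq = 398.3 ⇒ Q<K, forward
Step 1:
                   E          M          L
  init       0.07377     0.7993    0.03227
  Δ         -0.07368     0.2211     0.1474
  eq      8.6067e-05       1.02     0.1796
  solve Keq expr → x = 0.07368; check Q = 398.3
Then remove 0.06759 M of L.
Step 2:
                   E          M          L
  init    8.6067e-05       1.02      0.112
  Δ       -5.2504e-05 1.5751e-04 1.0501e-04
  eq      3.3563e-05      1.021     0.1122
  solve Keq expr → x = 5.2504e-05; check Q = 398.3
Then change container volume by factor 1.25 (V_new/V_old).
Step 3:
                   E          M          L
  init    2.6850e-05     0.8164    0.08972
  Δ       -1.5843e-05 4.7528e-05 3.1686e-05
  eq      1.1008e-05     0.8165    0.08975
  solve Keq expr → x = 1.5843e-05; check Q = 398.3

x = 1.5843e-05 M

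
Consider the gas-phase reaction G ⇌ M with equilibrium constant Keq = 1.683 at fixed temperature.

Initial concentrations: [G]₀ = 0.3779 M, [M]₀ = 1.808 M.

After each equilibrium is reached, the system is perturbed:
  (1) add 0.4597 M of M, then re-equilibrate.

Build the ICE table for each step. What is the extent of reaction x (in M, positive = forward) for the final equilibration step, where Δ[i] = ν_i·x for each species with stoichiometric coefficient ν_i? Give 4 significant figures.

Q₀ = 4.784 vs Keq = 1.683 ⇒ Q>K, reverse
Step 1:
                   G          M
  init        0.3779      1.808
  Δ           0.4368    -0.4368
  eq          0.8147      1.371
  solve Keq expr → x = -0.4368; check Q = 1.683
Then add 0.4597 M of M.
Step 2:
                   G          M
  init        0.8147      1.831
  Δ           0.1713    -0.1713
  eq          0.9861       1.66
  solve Keq expr → x = -0.1713; check Q = 1.683

x = -0.1713 M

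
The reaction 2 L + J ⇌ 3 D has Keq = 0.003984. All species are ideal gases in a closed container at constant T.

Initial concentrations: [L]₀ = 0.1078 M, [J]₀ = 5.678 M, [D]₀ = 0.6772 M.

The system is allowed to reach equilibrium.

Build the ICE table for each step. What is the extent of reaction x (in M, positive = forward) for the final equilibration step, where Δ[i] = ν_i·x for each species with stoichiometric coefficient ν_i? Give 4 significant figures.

Q₀ = 4.707 vs Keq = 0.003984 ⇒ Q>K, reverse
Step 1:
                    L           J           D
  I            0.1078       5.678      0.6772
  C              0.34        0.17       -0.51
  E            0.4478       5.848      0.1672
  solve Keq expr → x = -0.17; check Q = 0.003984

x = -0.17 M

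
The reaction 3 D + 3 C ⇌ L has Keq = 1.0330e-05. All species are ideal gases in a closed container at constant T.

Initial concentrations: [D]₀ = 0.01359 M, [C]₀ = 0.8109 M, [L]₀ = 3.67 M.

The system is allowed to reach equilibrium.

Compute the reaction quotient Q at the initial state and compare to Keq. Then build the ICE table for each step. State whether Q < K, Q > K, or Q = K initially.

Q₀ = 2.7422e+06; Q > K (proceeds reverse)

Q₀ = 2.7422e+06 vs Keq = 1.0330e-05 ⇒ Q>K, reverse
Step 1:
                   D          C          L
  I          0.01359     0.8109       3.67
  C            6.776      6.776     -2.259
  E            6.789      7.586      1.411
  solve Keq expr → x = -2.259; check Q = 1.0330e-05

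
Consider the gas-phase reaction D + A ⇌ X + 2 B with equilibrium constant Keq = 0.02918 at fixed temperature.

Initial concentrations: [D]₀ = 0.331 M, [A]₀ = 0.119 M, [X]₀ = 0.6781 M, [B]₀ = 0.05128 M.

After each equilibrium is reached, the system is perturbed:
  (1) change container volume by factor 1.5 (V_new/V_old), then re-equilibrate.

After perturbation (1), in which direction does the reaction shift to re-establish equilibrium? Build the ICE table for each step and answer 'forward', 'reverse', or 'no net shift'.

Q₀ = 0.04527 vs Keq = 0.02918 ⇒ Q>K, reverse
Step 1:
                   D          A          X          B
  init         0.331      0.119     0.6781    0.05128
  Δ         0.004462   0.004462  -0.004462  -0.008924
  eq          0.3355     0.1235     0.6736    0.04236
  solve Keq expr → x = -0.004462; check Q = 0.02918
Then change container volume by factor 1.5 (V_new/V_old).
Step 2:
                   D          A          X          B
  init        0.2236    0.08231     0.4491    0.02824
  Δ        -0.002729  -0.002729   0.002729   0.005458
  eq          0.2209    0.07958     0.4518     0.0337
  solve Keq expr → x = 0.002729; check Q = 0.02918

Direction: forward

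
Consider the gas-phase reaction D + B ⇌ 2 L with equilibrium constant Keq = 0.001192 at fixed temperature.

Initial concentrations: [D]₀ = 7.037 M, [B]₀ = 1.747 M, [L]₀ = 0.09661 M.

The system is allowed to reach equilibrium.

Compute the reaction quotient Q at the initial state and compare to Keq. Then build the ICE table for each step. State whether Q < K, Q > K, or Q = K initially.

Q₀ = 7.5921e-04; Q < K (proceeds forward)

Q₀ = 7.5921e-04 vs Keq = 0.001192 ⇒ Q<K, forward
Step 1:
                   D          B          L
  Initial      7.037      1.747    0.09661
  Change    -0.01196   -0.01196    0.02393
  Equil        7.025      1.735     0.1205
  solve Keq expr → x = 0.01196; check Q = 0.001192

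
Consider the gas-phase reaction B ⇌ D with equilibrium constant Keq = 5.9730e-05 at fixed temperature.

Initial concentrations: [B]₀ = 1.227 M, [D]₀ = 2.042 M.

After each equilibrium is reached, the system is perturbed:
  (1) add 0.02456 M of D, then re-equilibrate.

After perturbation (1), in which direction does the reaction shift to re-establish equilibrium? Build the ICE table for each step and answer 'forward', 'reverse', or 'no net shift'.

Q₀ = 1.664 vs Keq = 5.9730e-05 ⇒ Q>K, reverse
Step 1:
                    B           D
  init          1.227       2.042
  Δ             2.042      -2.042
  eq            3.269  1.9525e-04
  solve Keq expr → x = -2.042; check Q = 5.9730e-05
Then add 0.02456 M of D.
Step 2:
                    B           D
  init          3.269     0.02476
  Δ           0.02456    -0.02456
  eq            3.293  1.9671e-04
  solve Keq expr → x = -0.02456; check Q = 5.9730e-05

Direction: reverse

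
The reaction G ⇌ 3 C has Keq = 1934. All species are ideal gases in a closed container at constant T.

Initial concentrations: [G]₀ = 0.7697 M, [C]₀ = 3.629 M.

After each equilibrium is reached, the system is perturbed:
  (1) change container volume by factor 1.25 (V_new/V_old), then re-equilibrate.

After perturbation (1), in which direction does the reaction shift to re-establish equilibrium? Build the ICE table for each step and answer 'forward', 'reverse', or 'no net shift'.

Direction: forward

Q₀ = 62.09 vs Keq = 1934 ⇒ Q<K, forward
Step 1:
                  G         C
  init       0.7697     3.629
  Δ         -0.6761     2.028
  eq        0.09362     5.657
  solve Keq expr → x = 0.6761; check Q = 1934
Then change container volume by factor 1.25 (V_new/V_old).
Step 2:
                  G         C
  init      0.07489     4.526
  Δ        -0.02458   0.07374
  eq        0.05031       4.6
  solve Keq expr → x = 0.02458; check Q = 1934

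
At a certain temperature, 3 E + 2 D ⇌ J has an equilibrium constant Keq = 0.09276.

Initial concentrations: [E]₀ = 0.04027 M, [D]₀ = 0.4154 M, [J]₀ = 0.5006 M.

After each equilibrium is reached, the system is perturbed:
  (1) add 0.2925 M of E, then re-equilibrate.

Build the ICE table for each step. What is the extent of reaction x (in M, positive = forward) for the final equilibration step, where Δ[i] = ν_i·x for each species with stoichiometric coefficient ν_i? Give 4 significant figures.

x = 0.04341 M

Q₀ = 4.4424e+04 vs Keq = 0.09276 ⇒ Q>K, reverse
Step 1:
                    E           D           J
  init        0.04027      0.4154      0.5006
  Δ             1.051      0.7007     -0.3504
  eq            1.091       1.116      0.1502
  solve Keq expr → x = -0.3504; check Q = 0.09276
Then add 0.2925 M of E.
Step 2:
                    E           D           J
  init          1.384       1.116      0.1502
  Δ           -0.1302    -0.08683     0.04341
  eq            1.254       1.029      0.1936
  solve Keq expr → x = 0.04341; check Q = 0.09276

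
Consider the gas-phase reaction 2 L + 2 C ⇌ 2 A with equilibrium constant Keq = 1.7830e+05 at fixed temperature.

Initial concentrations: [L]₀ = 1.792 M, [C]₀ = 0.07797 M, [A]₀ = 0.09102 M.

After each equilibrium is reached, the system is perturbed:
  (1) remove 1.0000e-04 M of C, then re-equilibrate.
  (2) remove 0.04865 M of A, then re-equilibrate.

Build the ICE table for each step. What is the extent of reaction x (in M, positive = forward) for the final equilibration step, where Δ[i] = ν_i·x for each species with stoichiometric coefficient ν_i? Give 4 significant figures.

x = 3.3553e-05 M

Q₀ = 0.4244 vs Keq = 1.7830e+05 ⇒ Q<K, forward
Step 1:
                  L         C         A
  Initial     1.792   0.07797   0.09102
  Change   -0.07774  -0.07774   0.07774
  Equil       1.714 2.3314e-04    0.1688
  solve Keq expr → x = 0.03887; check Q = 1.7830e+05
Then remove 1.0000e-04 M of C.
Step 2:
                  L         C         A
  Initial     1.714 1.3314e-04    0.1688
  Change  9.9848e-05 9.9848e-05 -9.9848e-05
  Equil       1.714 2.3298e-04    0.1687
  solve Keq expr → x = -4.9924e-05; check Q = 1.7830e+05
Then remove 0.04865 M of A.
Step 3:
                  L         C         A
  Initial     1.714 2.3298e-04      0.12
  Change  -6.7106e-05 -6.7106e-05 6.7106e-05
  Equil       1.714 1.6588e-04    0.1201
  solve Keq expr → x = 3.3553e-05; check Q = 1.7830e+05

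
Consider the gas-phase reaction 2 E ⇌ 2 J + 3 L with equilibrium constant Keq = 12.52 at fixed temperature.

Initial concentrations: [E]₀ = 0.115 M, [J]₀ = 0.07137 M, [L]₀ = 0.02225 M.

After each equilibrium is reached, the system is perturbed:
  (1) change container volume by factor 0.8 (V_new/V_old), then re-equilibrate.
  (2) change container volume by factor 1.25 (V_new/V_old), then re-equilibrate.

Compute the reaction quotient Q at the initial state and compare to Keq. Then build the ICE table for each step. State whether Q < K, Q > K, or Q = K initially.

Q₀ = 4.2425e-06; Q < K (proceeds forward)

Q₀ = 4.2425e-06 vs Keq = 12.52 ⇒ Q<K, forward
Step 1:
                    E           J           L
  init          0.115     0.07137     0.02225
  Δ           -0.1108      0.1108      0.1662
  eq         0.004211      0.1822      0.1884
  solve Keq expr → x = 0.05539; check Q = 12.52
Then change container volume by factor 0.8 (V_new/V_old).
Step 2:
                    E           J           L
  init       0.005264      0.2277      0.2355
  Δ          0.001899   -0.001899   -0.002849
  eq         0.007163      0.2258      0.2327
  solve Keq expr → x = -9.4963e-04; check Q = 12.52
Then change container volume by factor 1.25 (V_new/V_old).
Step 3:
                    E           J           L
  init        0.00573      0.1806      0.1862
  Δ         -0.001519    0.001519    0.002279
  eq         0.004211      0.1822      0.1884
  solve Keq expr → x = 7.5970e-04; check Q = 12.52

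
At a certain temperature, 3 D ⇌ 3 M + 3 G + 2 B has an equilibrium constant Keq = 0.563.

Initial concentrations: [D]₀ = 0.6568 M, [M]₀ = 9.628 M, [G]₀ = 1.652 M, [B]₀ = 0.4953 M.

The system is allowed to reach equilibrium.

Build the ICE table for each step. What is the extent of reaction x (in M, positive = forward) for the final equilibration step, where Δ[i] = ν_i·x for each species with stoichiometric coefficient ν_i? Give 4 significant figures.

Q₀ = 3484 vs Keq = 0.563 ⇒ Q>K, reverse
Step 1:
                   D          M          G          B
  I           0.6568      9.628      1.652     0.4953
  C           0.6759    -0.6759    -0.6759    -0.4506
  E            1.333      8.952     0.9761    0.04469
  solve Keq expr → x = -0.2253; check Q = 0.563

x = -0.2253 M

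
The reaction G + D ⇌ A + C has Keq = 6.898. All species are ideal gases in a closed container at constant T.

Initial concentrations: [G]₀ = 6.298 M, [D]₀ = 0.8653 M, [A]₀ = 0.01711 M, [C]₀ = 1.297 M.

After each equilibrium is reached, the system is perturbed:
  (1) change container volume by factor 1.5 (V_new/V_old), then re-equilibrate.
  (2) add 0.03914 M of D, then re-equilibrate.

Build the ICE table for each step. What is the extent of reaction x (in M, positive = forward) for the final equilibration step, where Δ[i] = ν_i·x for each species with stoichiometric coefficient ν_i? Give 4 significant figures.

Q₀ = 0.004072 vs Keq = 6.898 ⇒ Q<K, forward
Step 1:
                    G           D           A           C
  Initial       6.298      0.8653     0.01711       1.297
  Change      -0.8185     -0.8185      0.8185      0.8185
  Equil         5.479     0.04677      0.8356       2.116
  solve Keq expr → x = 0.8185; check Q = 6.898
Then change container volume by factor 1.5 (V_new/V_old).
Step 2:
                    G           D           A           C
  Initial       3.653     0.03118      0.5571        1.41
  Change            0           0           0           0
  Equil         3.653     0.03118      0.5571        1.41
  solve Keq expr → x = 0; check Q = 6.898
Then add 0.03914 M of D.
Step 3:
                    G           D           A           C
  Initial       3.653     0.07032      0.5571        1.41
  Change     -0.03594    -0.03594     0.03594     0.03594
  Equil         3.617     0.03438       0.593       1.446
  solve Keq expr → x = 0.03594; check Q = 6.898

x = 0.03594 M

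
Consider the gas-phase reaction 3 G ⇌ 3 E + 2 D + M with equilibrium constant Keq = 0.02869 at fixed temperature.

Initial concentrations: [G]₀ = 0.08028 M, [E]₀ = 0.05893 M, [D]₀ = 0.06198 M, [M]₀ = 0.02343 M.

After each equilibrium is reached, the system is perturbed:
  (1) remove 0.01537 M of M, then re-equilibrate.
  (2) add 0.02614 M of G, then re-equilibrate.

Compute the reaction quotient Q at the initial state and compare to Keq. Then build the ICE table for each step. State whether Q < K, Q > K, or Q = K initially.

Q₀ = 3.5601e-05 vs Keq = 0.02869 ⇒ Q<K, forward
Step 1:
                  G         E         D         M
  I         0.08028   0.05893   0.06198   0.02343
  C        -0.05341   0.05341   0.03561    0.0178
  E         0.02687    0.1123   0.09759   0.04123
  solve Keq expr → x = 0.0178; check Q = 0.02869
Then remove 0.01537 M of M.
Step 2:
                  G         E         D         M
  I         0.02687    0.1123   0.09759   0.02586
  C       -0.002738  0.002738  0.001826 9.1275e-04
  E         0.02413    0.1151   0.09941   0.02678
  solve Keq expr → x = 9.1275e-04; check Q = 0.02869
Then add 0.02614 M of G.
Step 3:
                  G         E         D         M
  I         0.05027    0.1151   0.09941   0.02678
  C        -0.01804   0.01804   0.01203  0.006014
  E         0.03223    0.1331    0.1114   0.03279
  solve Keq expr → x = 0.006014; check Q = 0.02869

Q₀ = 3.5601e-05; Q < K (proceeds forward)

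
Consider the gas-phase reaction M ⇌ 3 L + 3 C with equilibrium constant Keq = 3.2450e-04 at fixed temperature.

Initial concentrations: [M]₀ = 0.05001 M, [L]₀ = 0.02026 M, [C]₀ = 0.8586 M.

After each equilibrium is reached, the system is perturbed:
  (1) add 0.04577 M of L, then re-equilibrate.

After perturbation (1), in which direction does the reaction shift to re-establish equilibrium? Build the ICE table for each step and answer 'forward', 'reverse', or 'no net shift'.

Q₀ = 1.0525e-04 vs Keq = 3.2450e-04 ⇒ Q<K, forward
Step 1:
                   M          L          C
  Initial    0.05001    0.02026     0.8586
  Change   -0.002796   0.008387   0.008387
  Equil      0.04721    0.02865      0.867
  solve Keq expr → x = 0.002796; check Q = 3.2450e-04
Then add 0.04577 M of L.
Step 2:
                   M          L          C
  Initial    0.04721    0.07442      0.867
  Change     0.01388   -0.04163   -0.04163
  Equil      0.06109    0.03279     0.8254
  solve Keq expr → x = -0.01388; check Q = 3.2450e-04

Direction: reverse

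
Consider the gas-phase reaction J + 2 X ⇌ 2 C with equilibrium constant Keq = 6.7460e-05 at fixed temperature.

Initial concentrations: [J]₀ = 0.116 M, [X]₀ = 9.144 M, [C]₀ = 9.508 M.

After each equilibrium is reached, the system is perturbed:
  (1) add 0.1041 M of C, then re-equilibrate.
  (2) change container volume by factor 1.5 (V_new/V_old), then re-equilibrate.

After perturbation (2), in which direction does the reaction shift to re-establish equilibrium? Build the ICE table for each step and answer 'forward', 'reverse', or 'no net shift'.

Q₀ = 9.321 vs Keq = 6.7460e-05 ⇒ Q>K, reverse
Step 1:
                    J           X           C
  Initial       0.116       9.144       9.508
  Change        4.591       9.181      -9.181
  Equil         4.707       18.33      0.3265
  solve Keq expr → x = -4.591; check Q = 6.7460e-05
Then add 0.1041 M of C.
Step 2:
                    J           X           C
  Initial       4.707       18.33      0.4306
  Change      0.05028      0.1006     -0.1006
  Equil         4.757       18.43      0.3301
  solve Keq expr → x = -0.05028; check Q = 6.7460e-05
Then change container volume by factor 1.5 (V_new/V_old).
Step 3:
                    J           X           C
  Initial       3.171       12.28      0.2201
  Change      0.01962     0.03925    -0.03925
  Equil         3.191       12.32      0.1808
  solve Keq expr → x = -0.01962; check Q = 6.7460e-05

Direction: reverse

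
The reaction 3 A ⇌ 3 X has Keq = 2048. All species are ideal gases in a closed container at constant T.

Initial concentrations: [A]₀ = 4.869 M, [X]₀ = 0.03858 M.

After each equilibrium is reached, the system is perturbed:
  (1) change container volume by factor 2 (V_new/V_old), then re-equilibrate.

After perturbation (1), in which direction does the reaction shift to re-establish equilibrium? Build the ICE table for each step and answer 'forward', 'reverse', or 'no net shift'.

Q₀ = 4.9747e-07 vs Keq = 2048 ⇒ Q<K, forward
Step 1:
                  A         X
  Initial     4.869   0.03858
  Change     -4.511     4.511
  Equil      0.3582     4.549
  solve Keq expr → x = 1.504; check Q = 2048
Then change container volume by factor 2 (V_new/V_old).
Step 2:
                  A         X
  Initial    0.1791     2.275
  Change          0         0
  Equil      0.1791     2.275
  solve Keq expr → x = 0; check Q = 2048

Direction: no net shift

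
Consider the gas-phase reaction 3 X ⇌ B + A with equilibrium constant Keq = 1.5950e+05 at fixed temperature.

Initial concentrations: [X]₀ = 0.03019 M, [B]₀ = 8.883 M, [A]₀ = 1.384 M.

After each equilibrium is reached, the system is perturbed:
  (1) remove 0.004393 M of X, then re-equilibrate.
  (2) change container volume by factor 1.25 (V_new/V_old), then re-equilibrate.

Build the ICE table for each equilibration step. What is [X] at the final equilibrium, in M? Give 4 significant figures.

Q₀ = 4.4679e+05 vs Keq = 1.5950e+05 ⇒ Q>K, reverse
Step 1:
                    X           B           A
  I           0.03019       8.883       1.384
  C           0.01232   -0.004106   -0.004106
  E           0.04251       8.879        1.38
  solve Keq expr → x = -0.004106; check Q = 1.5950e+05
Then remove 0.004393 M of X.
Step 2:
                    X           B           A
  I           0.03812       8.879        1.38
  C          0.004376   -0.001459   -0.001459
  E           0.04249       8.877       1.378
  solve Keq expr → x = -0.001459; check Q = 1.5950e+05
Then change container volume by factor 1.25 (V_new/V_old).
Step 3:
                    X           B           A
  I           0.03399       7.102       1.103
  C          0.002614 -8.7125e-04 -8.7125e-04
  E           0.03661       7.101       1.102
  solve Keq expr → x = -8.7125e-04; check Q = 1.5950e+05

[X]_eq = 0.03661 M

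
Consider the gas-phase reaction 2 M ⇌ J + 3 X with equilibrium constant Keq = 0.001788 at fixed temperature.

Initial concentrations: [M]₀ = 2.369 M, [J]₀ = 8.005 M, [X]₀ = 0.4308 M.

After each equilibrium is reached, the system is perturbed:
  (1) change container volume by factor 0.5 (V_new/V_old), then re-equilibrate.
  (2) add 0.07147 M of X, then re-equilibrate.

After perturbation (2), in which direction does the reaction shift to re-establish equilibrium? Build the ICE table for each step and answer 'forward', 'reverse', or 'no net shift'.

Direction: reverse

Q₀ = 0.114 vs Keq = 0.001788 ⇒ Q>K, reverse
Step 1:
                  M         J         X
  Initial     2.369     8.005    0.4308
  Change     0.2108   -0.1054   -0.3162
  Equil        2.58       7.9    0.1146
  solve Keq expr → x = -0.1054; check Q = 0.001788
Then change container volume by factor 0.5 (V_new/V_old).
Step 2:
                  M         J         X
  Initial      5.16      15.8    0.2293
  Change    0.05581   -0.0279  -0.08371
  Equil       5.215     15.77    0.1456
  solve Keq expr → x = -0.0279; check Q = 0.001788
Then add 0.07147 M of X.
Step 3:
                  M         J         X
  Initial     5.215     15.77     0.217
  Change    0.04702  -0.02351  -0.07052
  Equil       5.262     15.75    0.1465
  solve Keq expr → x = -0.02351; check Q = 0.001788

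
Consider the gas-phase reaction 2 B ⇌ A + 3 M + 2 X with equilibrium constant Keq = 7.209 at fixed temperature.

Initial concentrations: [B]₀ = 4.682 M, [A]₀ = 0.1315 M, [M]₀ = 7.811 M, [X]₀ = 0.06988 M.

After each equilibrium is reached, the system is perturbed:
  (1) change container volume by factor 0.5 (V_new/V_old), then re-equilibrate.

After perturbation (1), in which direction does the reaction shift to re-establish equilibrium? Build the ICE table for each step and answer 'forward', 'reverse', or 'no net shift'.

Q₀ = 0.01396 vs Keq = 7.209 ⇒ Q<K, forward
Step 1:
                    B           A           M           X
  Initial       4.682      0.1315       7.811     0.06988
  Change      -0.5878      0.2939      0.8816      0.5878
  Equil         4.094      0.4254       8.693      0.6576
  solve Keq expr → x = 0.2939; check Q = 7.209
Then change container volume by factor 0.5 (V_new/V_old).
Step 2:
                    B           A           M           X
  Initial       8.188      0.8508       17.39       1.315
  Change       0.7744     -0.3872      -1.162     -0.7744
  Equil         8.963      0.4636       16.22      0.5409
  solve Keq expr → x = -0.3872; check Q = 7.209

Direction: reverse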